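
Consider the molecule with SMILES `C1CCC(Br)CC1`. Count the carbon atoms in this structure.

6

Atom tally by fragment:
  cyclohexane ring core → C:6 H:12
  (− 1 ring H displaced by substituents)
  + Br → Br:1
Element totals:
  C: 6
  H: 11
  Br: 1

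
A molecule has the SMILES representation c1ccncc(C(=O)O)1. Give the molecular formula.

Atom tally by fragment:
  pyridine ring core → C:5 H:5 N:1
  (− 1 ring H displaced by substituents)
  + COOH → C:1 H:1 O:2
Element totals:
  C: 6
  H: 5
  N: 1
  O: 2

C6H5NO2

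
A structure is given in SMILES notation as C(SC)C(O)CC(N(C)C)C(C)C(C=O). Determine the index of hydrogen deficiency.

Atom tally by fragment:
  CH3SCH2 → C:2 H:5 S:1
  CH(OH) → C:1 H:2 O:1
  CH2 → C:1 H:2
  CH(N(CH3)2) → C:3 H:7 N:1
  CH(CH3) → C:2 H:4
  CH2CHO → C:2 H:3 O:1
Element totals:
  C: 11
  H: 23
  N: 1
  O: 2
  S: 1
Molecular formula: C11H23NO2S.
DoU = (2C + 2 + N − H − X) / 2 = (2·11 + 2 + 1 − 23 − 0) / 2 = 1.

1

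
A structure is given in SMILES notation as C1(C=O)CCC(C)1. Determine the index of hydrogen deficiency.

Atom tally by fragment:
  cyclobutane ring core → C:4 H:8
  (− 2 ring H displaced by substituents)
  + CHO → C:1 H:1 O:1
  + CH3 → C:1 H:3
Element totals:
  C: 6
  H: 10
  O: 1
Molecular formula: C6H10O.
DoU = (2C + 2 + N − H − X) / 2 = (2·6 + 2 + 0 − 10 − 0) / 2 = 2.

2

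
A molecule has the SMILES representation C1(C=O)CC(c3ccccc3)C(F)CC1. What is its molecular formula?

C13H15FO

Atom tally by fragment:
  cyclohexane ring core → C:6 H:12
  (− 3 ring H displaced by substituents)
  + CHO → C:1 H:1 O:1
  + C6H5 → C:6 H:5
  + F → F:1
Element totals:
  C: 13
  H: 15
  F: 1
  O: 1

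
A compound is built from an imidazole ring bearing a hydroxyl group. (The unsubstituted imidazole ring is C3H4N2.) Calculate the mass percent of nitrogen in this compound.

Atom tally by fragment:
  imidazole ring core → C:3 H:4 N:2
  (− 1 ring H displaced by substituents)
  + OH → O:1 H:1
Element totals:
  C: 3
  H: 4
  N: 2
  O: 1
Molecular formula: C3H4N2O.
Molar mass = 84.078 g/mol.
Mass from N: 2 × 14.007 = 28.014 g/mol.
%N = 28.014 / 84.078 × 100 = 33.32%.

33.32%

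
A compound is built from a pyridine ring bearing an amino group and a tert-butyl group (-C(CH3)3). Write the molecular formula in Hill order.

Atom tally by fragment:
  pyridine ring core → C:5 H:5 N:1
  (− 2 ring H displaced by substituents)
  + NH2 → N:1 H:2
  + C(CH3)3 → C:4 H:9
Element totals:
  C: 9
  H: 14
  N: 2

C9H14N2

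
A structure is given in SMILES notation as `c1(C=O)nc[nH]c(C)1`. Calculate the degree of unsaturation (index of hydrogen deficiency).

4

Atom tally by fragment:
  imidazole ring core → C:3 H:4 N:2
  (− 2 ring H displaced by substituents)
  + CHO → C:1 H:1 O:1
  + CH3 → C:1 H:3
Element totals:
  C: 5
  H: 6
  N: 2
  O: 1
Molecular formula: C5H6N2O.
DoU = (2C + 2 + N − H − X) / 2 = (2·5 + 2 + 2 − 6 − 0) / 2 = 4.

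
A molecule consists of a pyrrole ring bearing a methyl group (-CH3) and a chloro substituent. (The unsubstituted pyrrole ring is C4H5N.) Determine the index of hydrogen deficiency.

3

Atom tally by fragment:
  pyrrole ring core → C:4 H:5 N:1
  (− 2 ring H displaced by substituents)
  + CH3 → C:1 H:3
  + Cl → Cl:1
Element totals:
  C: 5
  H: 6
  Cl: 1
  N: 1
Molecular formula: C5H6ClN.
DoU = (2C + 2 + N − H − X) / 2 = (2·5 + 2 + 1 − 6 − 1) / 2 = 3.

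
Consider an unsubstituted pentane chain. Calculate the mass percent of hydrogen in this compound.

16.76%

Atom tally by fragment:
  CH3 → C:1 H:3
  CH2 → C:1 H:2
  CH2 → C:1 H:2
  CH2 → C:1 H:2
  CH3 → C:1 H:3
Element totals:
  C: 5
  H: 12
Molecular formula: C5H12.
Molar mass = 72.151 g/mol.
Mass from H: 12 × 1.008 = 12.096 g/mol.
%H = 12.096 / 72.151 × 100 = 16.76%.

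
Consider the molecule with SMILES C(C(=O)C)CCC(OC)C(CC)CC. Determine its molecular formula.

C12H24O2

Atom tally by fragment:
  CH3COCH2 → C:3 H:5 O:1
  CH2 → C:1 H:2
  CH2 → C:1 H:2
  CH(OCH3) → C:2 H:4 O:1
  CH(C2H5) → C:3 H:6
  CH2 → C:1 H:2
  CH3 → C:1 H:3
Element totals:
  C: 12
  H: 24
  O: 2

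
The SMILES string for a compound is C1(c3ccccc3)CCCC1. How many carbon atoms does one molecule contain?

11

Atom tally by fragment:
  cyclopentane ring core → C:5 H:10
  (− 1 ring H displaced by substituents)
  + C6H5 → C:6 H:5
Element totals:
  C: 11
  H: 14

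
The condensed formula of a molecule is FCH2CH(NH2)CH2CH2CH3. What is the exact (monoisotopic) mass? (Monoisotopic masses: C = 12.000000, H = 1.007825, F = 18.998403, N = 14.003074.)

Atom tally by fragment:
  FCH2 → C:1 H:2 F:1
  CH(NH2) → C:1 H:3 N:1
  CH2 → C:1 H:2
  CH2 → C:1 H:2
  CH3 → C:1 H:3
Element totals:
  C: 5
  H: 12
  F: 1
  N: 1
Molecular formula: C5H12FN.
  M = 5(12.0) + 12(1.007825) + 18.998403 + 14.003074
    = 60.000000 + 12.093900 + 18.998403 + 14.003074 = 105.095377

105.0954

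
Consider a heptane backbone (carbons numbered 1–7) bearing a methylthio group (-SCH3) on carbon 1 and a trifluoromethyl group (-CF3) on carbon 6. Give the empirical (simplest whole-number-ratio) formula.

C9H17F3S

Atom tally by fragment:
  CH3SCH2 → C:2 H:5 S:1
  CH2 → C:1 H:2
  CH2 → C:1 H:2
  CH2 → C:1 H:2
  CH2 → C:1 H:2
  CH(CF3) → C:2 H:1 F:3
  CH3 → C:1 H:3
Element totals:
  C: 9
  H: 17
  F: 3
  S: 1
Molecular formula: C9H17F3S.
gcd of subscripts (9, 3, 17, 1) = 1, so the empirical formula equals the molecular formula.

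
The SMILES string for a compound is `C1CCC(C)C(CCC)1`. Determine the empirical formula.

CH2

Atom tally by fragment:
  cyclopentane ring core → C:5 H:10
  (− 2 ring H displaced by substituents)
  + CH3 → C:1 H:3
  + CH2CH2CH3 → C:3 H:7
Element totals:
  C: 9
  H: 18
Molecular formula: C9H18.
gcd of subscripts = 9; dividing each by 9:
  C: 9/9 = 1
  H: 18/9 = 2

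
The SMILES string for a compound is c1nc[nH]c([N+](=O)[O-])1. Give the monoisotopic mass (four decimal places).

113.0225

Atom tally by fragment:
  imidazole ring core → C:3 H:4 N:2
  (− 1 ring H displaced by substituents)
  + NO2 → N:1 O:2
Element totals:
  C: 3
  H: 3
  N: 3
  O: 2
Molecular formula: C3H3N3O2.
  M = 3(12.0) + 3(1.007825) + 3(14.003074) + 2(15.994915)
    = 36.000000 + 3.023475 + 42.009222 + 31.989830 = 113.022527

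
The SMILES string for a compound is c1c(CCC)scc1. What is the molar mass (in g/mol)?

Atom tally by fragment:
  thiophene ring core → C:4 H:4 S:1
  (− 1 ring H displaced by substituents)
  + CH2CH2CH3 → C:3 H:7
Element totals:
  C: 7
  H: 10
  S: 1
Molecular formula: C7H10S.
  M = 7(12.011) + 10(1.008) + 32.06
    = 84.077 + 10.080 + 32.060 = 126.217

126.22 g/mol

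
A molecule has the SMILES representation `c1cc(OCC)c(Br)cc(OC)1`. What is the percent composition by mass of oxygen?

13.85%

Atom tally by fragment:
  benzene ring core → C:6 H:6
  (− 3 ring H displaced by substituents)
  + OC2H5 → C:2 H:5 O:1
  + Br → Br:1
  + OCH3 → C:1 H:3 O:1
Element totals:
  C: 9
  H: 11
  Br: 1
  O: 2
Molecular formula: C9H11BrO2.
Molar mass = 231.089 g/mol.
Mass from O: 2 × 15.999 = 31.998 g/mol.
%O = 31.998 / 231.089 × 100 = 13.85%.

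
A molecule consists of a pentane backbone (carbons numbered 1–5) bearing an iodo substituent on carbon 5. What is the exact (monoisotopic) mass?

Atom tally by fragment:
  CH3 → C:1 H:3
  CH2 → C:1 H:2
  CH2 → C:1 H:2
  CH2 → C:1 H:2
  CH2I → C:1 H:2 I:1
Element totals:
  C: 5
  H: 11
  I: 1
Molecular formula: C5H11I.
  M = 5(12.0) + 11(1.007825) + 126.904472
    = 60.000000 + 11.086075 + 126.904472 = 197.990547

197.9905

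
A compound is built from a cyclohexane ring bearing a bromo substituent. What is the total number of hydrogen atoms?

Atom tally by fragment:
  cyclohexane ring core → C:6 H:12
  (− 1 ring H displaced by substituents)
  + Br → Br:1
Element totals:
  C: 6
  H: 11
  Br: 1

11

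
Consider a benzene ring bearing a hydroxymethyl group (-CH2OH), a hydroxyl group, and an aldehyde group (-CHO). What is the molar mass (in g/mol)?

Atom tally by fragment:
  benzene ring core → C:6 H:6
  (− 3 ring H displaced by substituents)
  + CH2OH → C:1 H:3 O:1
  + OH → O:1 H:1
  + CHO → C:1 H:1 O:1
Element totals:
  C: 8
  H: 8
  O: 3
Molecular formula: C8H8O3.
  M = 8(12.011) + 8(1.008) + 3(15.999)
    = 96.088 + 8.064 + 47.997 = 152.149

152.15 g/mol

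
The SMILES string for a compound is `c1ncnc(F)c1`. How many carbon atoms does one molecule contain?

4

Atom tally by fragment:
  pyrimidine ring core → C:4 H:4 N:2
  (− 1 ring H displaced by substituents)
  + F → F:1
Element totals:
  C: 4
  H: 3
  F: 1
  N: 2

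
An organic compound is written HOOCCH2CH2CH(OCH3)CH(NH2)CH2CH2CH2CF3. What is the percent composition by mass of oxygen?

Atom tally by fragment:
  HOOCCH2 → C:2 H:3 O:2
  CH2 → C:1 H:2
  CH(OCH3) → C:2 H:4 O:1
  CH(NH2) → C:1 H:3 N:1
  CH2 → C:1 H:2
  CH2 → C:1 H:2
  CH2CF3 → C:2 H:2 F:3
Element totals:
  C: 10
  H: 18
  F: 3
  N: 1
  O: 3
Molecular formula: C10H18F3NO3.
Molar mass = 257.252 g/mol.
Mass from O: 3 × 15.999 = 47.997 g/mol.
%O = 47.997 / 257.252 × 100 = 18.66%.

18.66%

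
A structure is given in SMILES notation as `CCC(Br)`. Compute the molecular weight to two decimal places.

Atom tally by fragment:
  CH3 → C:1 H:3
  CH2 → C:1 H:2
  CH2Br → C:1 H:2 Br:1
Element totals:
  C: 3
  H: 7
  Br: 1
Molecular formula: C3H7Br.
  M = 3(12.011) + 7(1.008) + 79.904
    = 36.033 + 7.056 + 79.904 = 122.993

122.99 g/mol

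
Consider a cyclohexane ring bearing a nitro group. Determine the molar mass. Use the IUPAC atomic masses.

129.16 g/mol

Atom tally by fragment:
  cyclohexane ring core → C:6 H:12
  (− 1 ring H displaced by substituents)
  + NO2 → N:1 O:2
Element totals:
  C: 6
  H: 11
  N: 1
  O: 2
Molecular formula: C6H11NO2.
  M = 6(12.011) + 11(1.008) + 14.007 + 2(15.999)
    = 72.066 + 11.088 + 14.007 + 31.998 = 129.159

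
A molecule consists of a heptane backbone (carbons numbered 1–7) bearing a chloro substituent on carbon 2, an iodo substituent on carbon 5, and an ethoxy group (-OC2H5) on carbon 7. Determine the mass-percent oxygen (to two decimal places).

5.25%

Atom tally by fragment:
  CH3 → C:1 H:3
  CH(Cl) → C:1 H:1 Cl:1
  CH2 → C:1 H:2
  CH2 → C:1 H:2
  CH(I) → C:1 H:1 I:1
  CH2 → C:1 H:2
  CH2OC2H5 → C:3 H:7 O:1
Element totals:
  C: 9
  H: 18
  Cl: 1
  I: 1
  O: 1
Molecular formula: C9H18ClIO.
Molar mass = 304.596 g/mol.
Mass from O: 1 × 15.999 = 15.999 g/mol.
%O = 15.999 / 304.596 × 100 = 5.25%.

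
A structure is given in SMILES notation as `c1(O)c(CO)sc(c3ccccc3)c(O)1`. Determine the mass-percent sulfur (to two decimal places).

Atom tally by fragment:
  thiophene ring core → C:4 H:4 S:1
  (− 4 ring H displaced by substituents)
  + OH → O:1 H:1
  + CH2OH → C:1 H:3 O:1
  + C6H5 → C:6 H:5
  + OH → O:1 H:1
Element totals:
  C: 11
  H: 10
  O: 3
  S: 1
Molecular formula: C11H10O3S.
Molar mass = 222.258 g/mol.
Mass from S: 1 × 32.06 = 32.060 g/mol.
%S = 32.060 / 222.258 × 100 = 14.42%.

14.42%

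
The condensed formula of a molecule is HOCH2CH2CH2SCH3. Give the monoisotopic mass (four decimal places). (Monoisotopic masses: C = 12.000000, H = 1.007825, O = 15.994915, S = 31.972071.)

Element totals:
  C: 4
  H: 10
  O: 1
  S: 1
Molecular formula: C4H10OS.
  M = 4(12.0) + 10(1.007825) + 15.994915 + 31.972071
    = 48.000000 + 10.078250 + 15.994915 + 31.972071 = 106.045236

106.0452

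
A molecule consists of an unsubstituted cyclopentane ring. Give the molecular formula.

C5H10

Atom tally by fragment:
  cyclopentane ring core → C:5 H:10
Element totals:
  C: 5
  H: 10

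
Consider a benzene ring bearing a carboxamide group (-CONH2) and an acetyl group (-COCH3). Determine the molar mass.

163.18 g/mol

Atom tally by fragment:
  benzene ring core → C:6 H:6
  (− 2 ring H displaced by substituents)
  + CONH2 → C:1 H:2 O:1 N:1
  + COCH3 → C:2 H:3 O:1
Element totals:
  C: 9
  H: 9
  N: 1
  O: 2
Molecular formula: C9H9NO2.
  M = 9(12.011) + 9(1.008) + 14.007 + 2(15.999)
    = 108.099 + 9.072 + 14.007 + 31.998 = 163.176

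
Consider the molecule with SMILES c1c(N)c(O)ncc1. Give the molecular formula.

Atom tally by fragment:
  pyridine ring core → C:5 H:5 N:1
  (− 2 ring H displaced by substituents)
  + NH2 → N:1 H:2
  + OH → O:1 H:1
Element totals:
  C: 5
  H: 6
  N: 2
  O: 1

C5H6N2O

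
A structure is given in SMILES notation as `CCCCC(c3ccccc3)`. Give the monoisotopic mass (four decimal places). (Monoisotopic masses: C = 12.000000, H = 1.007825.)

Atom tally by fragment:
  CH3 → C:1 H:3
  CH2 → C:1 H:2
  CH2 → C:1 H:2
  CH2 → C:1 H:2
  CH2C6H5 → C:7 H:7
Element totals:
  C: 11
  H: 16
Molecular formula: C11H16.
  M = 11(12.0) + 16(1.007825)
    = 132.000000 + 16.125200 = 148.125200

148.1252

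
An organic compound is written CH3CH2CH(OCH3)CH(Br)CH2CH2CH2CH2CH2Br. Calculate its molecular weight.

316.08 g/mol

Atom tally by fragment:
  CH3 → C:1 H:3
  CH2 → C:1 H:2
  CH(OCH3) → C:2 H:4 O:1
  CH(Br) → C:1 H:1 Br:1
  CH2 → C:1 H:2
  CH2 → C:1 H:2
  CH2 → C:1 H:2
  CH2 → C:1 H:2
  CH2Br → C:1 H:2 Br:1
Element totals:
  C: 10
  H: 20
  Br: 2
  O: 1
Molecular formula: C10H20Br2O.
  M = 10(12.011) + 20(1.008) + 2(79.904) + 15.999
    = 120.110 + 20.160 + 159.808 + 15.999 = 316.077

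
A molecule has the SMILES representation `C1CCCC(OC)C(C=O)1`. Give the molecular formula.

C8H14O2

Atom tally by fragment:
  cyclohexane ring core → C:6 H:12
  (− 2 ring H displaced by substituents)
  + OCH3 → C:1 H:3 O:1
  + CHO → C:1 H:1 O:1
Element totals:
  C: 8
  H: 14
  O: 2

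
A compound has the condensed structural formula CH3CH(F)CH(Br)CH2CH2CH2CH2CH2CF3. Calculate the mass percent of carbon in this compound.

38.73%

Element totals:
  C: 9
  H: 15
  Br: 1
  F: 4
Molecular formula: C9H15BrF4.
Molar mass = 279.115 g/mol.
Mass from C: 9 × 12.011 = 108.099 g/mol.
%C = 108.099 / 279.115 × 100 = 38.73%.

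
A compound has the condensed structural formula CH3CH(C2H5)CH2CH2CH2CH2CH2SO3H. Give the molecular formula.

C9H20O3S

Atom tally by fragment:
  CH3 → C:1 H:3
  CH(C2H5) → C:3 H:6
  CH2 → C:1 H:2
  CH2 → C:1 H:2
  CH2 → C:1 H:2
  CH2 → C:1 H:2
  CH2SO3H → C:1 H:3 S:1 O:3
Element totals:
  C: 9
  H: 20
  O: 3
  S: 1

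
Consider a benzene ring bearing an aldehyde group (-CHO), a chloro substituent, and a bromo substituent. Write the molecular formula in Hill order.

Atom tally by fragment:
  benzene ring core → C:6 H:6
  (− 3 ring H displaced by substituents)
  + CHO → C:1 H:1 O:1
  + Cl → Cl:1
  + Br → Br:1
Element totals:
  C: 7
  H: 4
  Br: 1
  Cl: 1
  O: 1

C7H4BrClO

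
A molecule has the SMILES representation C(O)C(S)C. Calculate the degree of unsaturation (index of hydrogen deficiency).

0

Atom tally by fragment:
  HOCH2 → C:1 H:3 O:1
  CH(SH) → C:1 H:2 S:1
  CH3 → C:1 H:3
Element totals:
  C: 3
  H: 8
  O: 1
  S: 1
Molecular formula: C3H8OS.
DoU = (2C + 2 + N − H − X) / 2 = (2·3 + 2 + 0 − 8 − 0) / 2 = 0.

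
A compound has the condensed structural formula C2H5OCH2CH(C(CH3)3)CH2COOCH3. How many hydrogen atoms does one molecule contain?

22

Atom tally by fragment:
  C2H5OCH2 → C:3 H:7 O:1
  CH(C(CH3)3) → C:5 H:10
  CH2COOCH3 → C:3 H:5 O:2
Element totals:
  C: 11
  H: 22
  O: 3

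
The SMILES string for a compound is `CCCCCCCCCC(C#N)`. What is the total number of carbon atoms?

Atom tally by fragment:
  CH3 → C:1 H:3
  CH2 → C:1 H:2
  CH2 → C:1 H:2
  CH2 → C:1 H:2
  CH2 → C:1 H:2
  CH2 → C:1 H:2
  CH2 → C:1 H:2
  CH2 → C:1 H:2
  CH2 → C:1 H:2
  CH2CN → C:2 H:2 N:1
Element totals:
  C: 11
  H: 21
  N: 1

11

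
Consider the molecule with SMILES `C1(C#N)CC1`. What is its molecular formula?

Atom tally by fragment:
  cyclopropane ring core → C:3 H:6
  (− 1 ring H displaced by substituents)
  + CN → C:1 N:1
Element totals:
  C: 4
  H: 5
  N: 1

C4H5N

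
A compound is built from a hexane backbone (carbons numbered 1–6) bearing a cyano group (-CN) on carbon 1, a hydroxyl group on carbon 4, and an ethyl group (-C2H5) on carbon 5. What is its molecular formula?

C9H17NO

Atom tally by fragment:
  NCCH2 → C:2 H:2 N:1
  CH2 → C:1 H:2
  CH2 → C:1 H:2
  CH(OH) → C:1 H:2 O:1
  CH(C2H5) → C:3 H:6
  CH3 → C:1 H:3
Element totals:
  C: 9
  H: 17
  N: 1
  O: 1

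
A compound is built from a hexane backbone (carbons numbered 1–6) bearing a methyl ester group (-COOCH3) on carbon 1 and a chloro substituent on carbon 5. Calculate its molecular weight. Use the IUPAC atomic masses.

Atom tally by fragment:
  CH3OOCCH2 → C:3 H:5 O:2
  CH2 → C:1 H:2
  CH2 → C:1 H:2
  CH2 → C:1 H:2
  CH(Cl) → C:1 H:1 Cl:1
  CH3 → C:1 H:3
Element totals:
  C: 8
  H: 15
  Cl: 1
  O: 2
Molecular formula: C8H15ClO2.
  M = 8(12.011) + 15(1.008) + 35.45 + 2(15.999)
    = 96.088 + 15.120 + 35.450 + 31.998 = 178.656

178.66 g/mol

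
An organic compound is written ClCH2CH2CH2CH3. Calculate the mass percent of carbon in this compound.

Element totals:
  C: 4
  H: 9
  Cl: 1
Molecular formula: C4H9Cl.
Molar mass = 92.566 g/mol.
Mass from C: 4 × 12.011 = 48.044 g/mol.
%C = 48.044 / 92.566 × 100 = 51.90%.

51.90%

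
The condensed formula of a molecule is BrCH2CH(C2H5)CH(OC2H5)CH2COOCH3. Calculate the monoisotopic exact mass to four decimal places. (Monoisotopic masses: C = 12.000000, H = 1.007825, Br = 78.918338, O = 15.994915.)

Element totals:
  C: 10
  H: 19
  Br: 1
  O: 3
Molecular formula: C10H19BrO3.
  M = 10(12.0) + 19(1.007825) + 78.918338 + 3(15.994915)
    = 120.000000 + 19.148675 + 78.918338 + 47.984745 = 266.051758

266.0518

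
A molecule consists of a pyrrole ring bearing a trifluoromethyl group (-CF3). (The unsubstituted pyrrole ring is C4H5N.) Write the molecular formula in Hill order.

Atom tally by fragment:
  pyrrole ring core → C:4 H:5 N:1
  (− 1 ring H displaced by substituents)
  + CF3 → C:1 F:3
Element totals:
  C: 5
  H: 4
  F: 3
  N: 1

C5H4F3N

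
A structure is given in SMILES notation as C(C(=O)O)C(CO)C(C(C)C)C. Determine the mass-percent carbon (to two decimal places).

62.04%

Atom tally by fragment:
  HOOCCH2 → C:2 H:3 O:2
  CH(CH2OH) → C:2 H:4 O:1
  CH(CH(CH3)2) → C:4 H:8
  CH3 → C:1 H:3
Element totals:
  C: 9
  H: 18
  O: 3
Molecular formula: C9H18O3.
Molar mass = 174.240 g/mol.
Mass from C: 9 × 12.011 = 108.099 g/mol.
%C = 108.099 / 174.240 × 100 = 62.04%.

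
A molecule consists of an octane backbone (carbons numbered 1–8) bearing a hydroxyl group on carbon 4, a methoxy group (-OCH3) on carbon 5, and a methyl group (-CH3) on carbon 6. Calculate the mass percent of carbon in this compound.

68.92%

Atom tally by fragment:
  CH3 → C:1 H:3
  CH2 → C:1 H:2
  CH2 → C:1 H:2
  CH(OH) → C:1 H:2 O:1
  CH(OCH3) → C:2 H:4 O:1
  CH(CH3) → C:2 H:4
  CH2 → C:1 H:2
  CH3 → C:1 H:3
Element totals:
  C: 10
  H: 22
  O: 2
Molecular formula: C10H22O2.
Molar mass = 174.284 g/mol.
Mass from C: 10 × 12.011 = 120.110 g/mol.
%C = 120.110 / 174.284 × 100 = 68.92%.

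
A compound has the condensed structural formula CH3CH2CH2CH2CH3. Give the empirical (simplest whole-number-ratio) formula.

C5H12

Element totals:
  C: 5
  H: 12
Molecular formula: C5H12.
gcd of subscripts (5, 12) = 1, so the empirical formula equals the molecular formula.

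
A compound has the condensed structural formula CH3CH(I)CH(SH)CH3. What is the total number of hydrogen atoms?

Atom tally by fragment:
  CH3 → C:1 H:3
  CH(I) → C:1 H:1 I:1
  CH(SH) → C:1 H:2 S:1
  CH3 → C:1 H:3
Element totals:
  C: 4
  H: 9
  I: 1
  S: 1

9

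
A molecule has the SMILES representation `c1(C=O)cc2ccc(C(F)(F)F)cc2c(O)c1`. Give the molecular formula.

Atom tally by fragment:
  naphthalene ring system core → C:10 H:8
  (− 3 ring H displaced by substituents)
  + CHO → C:1 H:1 O:1
  + CF3 → C:1 F:3
  + OH → O:1 H:1
Element totals:
  C: 12
  H: 7
  F: 3
  O: 2

C12H7F3O2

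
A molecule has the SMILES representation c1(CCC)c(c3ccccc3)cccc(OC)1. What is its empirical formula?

Atom tally by fragment:
  benzene ring core → C:6 H:6
  (− 3 ring H displaced by substituents)
  + CH2CH2CH3 → C:3 H:7
  + C6H5 → C:6 H:5
  + OCH3 → C:1 H:3 O:1
Element totals:
  C: 16
  H: 18
  O: 1
Molecular formula: C16H18O.
gcd of subscripts (16, 18, 1) = 1, so the empirical formula equals the molecular formula.

C16H18O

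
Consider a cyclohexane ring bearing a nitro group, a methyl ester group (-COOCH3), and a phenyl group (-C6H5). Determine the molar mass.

263.29 g/mol

Atom tally by fragment:
  cyclohexane ring core → C:6 H:12
  (− 3 ring H displaced by substituents)
  + NO2 → N:1 O:2
  + COOCH3 → C:2 H:3 O:2
  + C6H5 → C:6 H:5
Element totals:
  C: 14
  H: 17
  N: 1
  O: 4
Molecular formula: C14H17NO4.
  M = 14(12.011) + 17(1.008) + 14.007 + 4(15.999)
    = 168.154 + 17.136 + 14.007 + 63.996 = 263.293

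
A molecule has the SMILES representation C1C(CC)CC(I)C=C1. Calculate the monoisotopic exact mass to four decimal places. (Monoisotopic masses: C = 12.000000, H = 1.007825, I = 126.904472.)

236.0062

Atom tally by fragment:
  cyclohexene ring core → C:6 H:10
  (− 2 ring H displaced by substituents)
  + C2H5 → C:2 H:5
  + I → I:1
Element totals:
  C: 8
  H: 13
  I: 1
Molecular formula: C8H13I.
  M = 8(12.0) + 13(1.007825) + 126.904472
    = 96.000000 + 13.101725 + 126.904472 = 236.006197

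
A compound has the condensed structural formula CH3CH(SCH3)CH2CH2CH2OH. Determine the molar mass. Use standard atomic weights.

134.24 g/mol

Atom tally by fragment:
  CH3 → C:1 H:3
  CH(SCH3) → C:2 H:4 S:1
  CH2 → C:1 H:2
  CH2 → C:1 H:2
  CH2OH → C:1 H:3 O:1
Element totals:
  C: 6
  H: 14
  O: 1
  S: 1
Molecular formula: C6H14OS.
  M = 6(12.011) + 14(1.008) + 15.999 + 32.06
    = 72.066 + 14.112 + 15.999 + 32.060 = 134.237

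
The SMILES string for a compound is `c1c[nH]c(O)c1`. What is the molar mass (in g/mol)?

Atom tally by fragment:
  pyrrole ring core → C:4 H:5 N:1
  (− 1 ring H displaced by substituents)
  + OH → O:1 H:1
Element totals:
  C: 4
  H: 5
  N: 1
  O: 1
Molecular formula: C4H5NO.
  M = 4(12.011) + 5(1.008) + 14.007 + 15.999
    = 48.044 + 5.040 + 14.007 + 15.999 = 83.090

83.09 g/mol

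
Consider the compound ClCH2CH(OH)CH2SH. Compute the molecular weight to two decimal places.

Atom tally by fragment:
  ClCH2 → C:1 H:2 Cl:1
  CH(OH) → C:1 H:2 O:1
  CH2SH → C:1 H:3 S:1
Element totals:
  C: 3
  H: 7
  Cl: 1
  O: 1
  S: 1
Molecular formula: C3H7ClOS.
  M = 3(12.011) + 7(1.008) + 35.45 + 15.999 + 32.06
    = 36.033 + 7.056 + 35.450 + 15.999 + 32.060 = 126.598

126.60 g/mol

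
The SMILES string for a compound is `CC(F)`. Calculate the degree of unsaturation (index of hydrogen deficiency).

0

Atom tally by fragment:
  CH3 → C:1 H:3
  CH2F → C:1 H:2 F:1
Element totals:
  C: 2
  H: 5
  F: 1
Molecular formula: C2H5F.
DoU = (2C + 2 + N − H − X) / 2 = (2·2 + 2 + 0 − 5 − 1) / 2 = 0.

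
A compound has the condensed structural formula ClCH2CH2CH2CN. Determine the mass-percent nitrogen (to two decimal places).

Atom tally by fragment:
  ClCH2 → C:1 H:2 Cl:1
  CH2 → C:1 H:2
  CH2CN → C:2 H:2 N:1
Element totals:
  C: 4
  H: 6
  Cl: 1
  N: 1
Molecular formula: C4H6ClN.
Molar mass = 103.549 g/mol.
Mass from N: 1 × 14.007 = 14.007 g/mol.
%N = 14.007 / 103.549 × 100 = 13.53%.

13.53%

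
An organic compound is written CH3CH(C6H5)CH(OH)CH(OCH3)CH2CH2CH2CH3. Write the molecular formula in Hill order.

C15H24O2

Element totals:
  C: 15
  H: 24
  O: 2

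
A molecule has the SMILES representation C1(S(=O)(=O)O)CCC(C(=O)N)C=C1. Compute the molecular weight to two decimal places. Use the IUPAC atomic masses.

205.23 g/mol

Atom tally by fragment:
  cyclohexene ring core → C:6 H:10
  (− 2 ring H displaced by substituents)
  + SO3H → S:1 O:3 H:1
  + CONH2 → C:1 H:2 O:1 N:1
Element totals:
  C: 7
  H: 11
  N: 1
  O: 4
  S: 1
Molecular formula: C7H11NO4S.
  M = 7(12.011) + 11(1.008) + 14.007 + 4(15.999) + 32.06
    = 84.077 + 11.088 + 14.007 + 63.996 + 32.060 = 205.228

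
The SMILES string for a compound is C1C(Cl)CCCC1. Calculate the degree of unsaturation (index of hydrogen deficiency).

1

Atom tally by fragment:
  cyclohexane ring core → C:6 H:12
  (− 1 ring H displaced by substituents)
  + Cl → Cl:1
Element totals:
  C: 6
  H: 11
  Cl: 1
Molecular formula: C6H11Cl.
DoU = (2C + 2 + N − H − X) / 2 = (2·6 + 2 + 0 − 11 − 1) / 2 = 1.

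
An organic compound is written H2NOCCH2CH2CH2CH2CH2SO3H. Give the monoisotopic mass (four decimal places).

Element totals:
  C: 6
  H: 13
  N: 1
  O: 4
  S: 1
Molecular formula: C6H13NO4S.
  M = 6(12.0) + 13(1.007825) + 14.003074 + 4(15.994915) + 31.972071
    = 72.000000 + 13.101725 + 14.003074 + 63.979660 + 31.972071 = 195.056530

195.0565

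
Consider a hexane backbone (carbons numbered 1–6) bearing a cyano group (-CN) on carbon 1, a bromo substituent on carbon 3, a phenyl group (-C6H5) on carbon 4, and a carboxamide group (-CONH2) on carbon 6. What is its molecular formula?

Atom tally by fragment:
  NCCH2 → C:2 H:2 N:1
  CH2 → C:1 H:2
  CH(Br) → C:1 H:1 Br:1
  CH(C6H5) → C:7 H:6
  CH2 → C:1 H:2
  CH2CONH2 → C:2 H:4 O:1 N:1
Element totals:
  C: 14
  H: 17
  Br: 1
  N: 2
  O: 1

C14H17BrN2O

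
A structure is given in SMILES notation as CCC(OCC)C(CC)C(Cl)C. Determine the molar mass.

Atom tally by fragment:
  CH3 → C:1 H:3
  CH2 → C:1 H:2
  CH(OC2H5) → C:3 H:6 O:1
  CH(C2H5) → C:3 H:6
  CH(Cl) → C:1 H:1 Cl:1
  CH3 → C:1 H:3
Element totals:
  C: 10
  H: 21
  Cl: 1
  O: 1
Molecular formula: C10H21ClO.
  M = 10(12.011) + 21(1.008) + 35.45 + 15.999
    = 120.110 + 21.168 + 35.450 + 15.999 = 192.727

192.73 g/mol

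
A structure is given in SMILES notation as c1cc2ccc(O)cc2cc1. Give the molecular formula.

C10H8O

Atom tally by fragment:
  naphthalene ring system core → C:10 H:8
  (− 1 ring H displaced by substituents)
  + OH → O:1 H:1
Element totals:
  C: 10
  H: 8
  O: 1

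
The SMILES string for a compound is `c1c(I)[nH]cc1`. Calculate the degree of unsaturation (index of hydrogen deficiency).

Atom tally by fragment:
  pyrrole ring core → C:4 H:5 N:1
  (− 1 ring H displaced by substituents)
  + I → I:1
Element totals:
  C: 4
  H: 4
  I: 1
  N: 1
Molecular formula: C4H4IN.
DoU = (2C + 2 + N − H − X) / 2 = (2·4 + 2 + 1 − 4 − 1) / 2 = 3.

3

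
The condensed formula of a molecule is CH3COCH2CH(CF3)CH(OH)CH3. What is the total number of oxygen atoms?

2

Atom tally by fragment:
  CH3COCH2 → C:3 H:5 O:1
  CH(CF3) → C:2 H:1 F:3
  CH(OH) → C:1 H:2 O:1
  CH3 → C:1 H:3
Element totals:
  C: 7
  H: 11
  F: 3
  O: 2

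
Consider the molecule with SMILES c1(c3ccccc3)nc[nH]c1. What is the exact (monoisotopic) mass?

Atom tally by fragment:
  imidazole ring core → C:3 H:4 N:2
  (− 1 ring H displaced by substituents)
  + C6H5 → C:6 H:5
Element totals:
  C: 9
  H: 8
  N: 2
Molecular formula: C9H8N2.
  M = 9(12.0) + 8(1.007825) + 2(14.003074)
    = 108.000000 + 8.062600 + 28.006148 = 144.068748

144.0687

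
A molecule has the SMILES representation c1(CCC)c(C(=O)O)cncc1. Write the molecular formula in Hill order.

C9H11NO2

Atom tally by fragment:
  pyridine ring core → C:5 H:5 N:1
  (− 2 ring H displaced by substituents)
  + CH2CH2CH3 → C:3 H:7
  + COOH → C:1 H:1 O:2
Element totals:
  C: 9
  H: 11
  N: 1
  O: 2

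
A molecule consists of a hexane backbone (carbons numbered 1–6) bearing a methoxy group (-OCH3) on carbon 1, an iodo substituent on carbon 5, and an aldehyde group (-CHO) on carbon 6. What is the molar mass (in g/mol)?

Atom tally by fragment:
  CH3OCH2 → C:2 H:5 O:1
  CH2 → C:1 H:2
  CH2 → C:1 H:2
  CH2 → C:1 H:2
  CH(I) → C:1 H:1 I:1
  CH2CHO → C:2 H:3 O:1
Element totals:
  C: 8
  H: 15
  I: 1
  O: 2
Molecular formula: C8H15IO2.
  M = 8(12.011) + 15(1.008) + 126.904 + 2(15.999)
    = 96.088 + 15.120 + 126.904 + 31.998 = 270.110

270.11 g/mol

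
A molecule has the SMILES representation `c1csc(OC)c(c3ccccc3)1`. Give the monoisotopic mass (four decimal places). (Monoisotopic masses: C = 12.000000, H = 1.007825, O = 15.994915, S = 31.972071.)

Atom tally by fragment:
  thiophene ring core → C:4 H:4 S:1
  (− 2 ring H displaced by substituents)
  + OCH3 → C:1 H:3 O:1
  + C6H5 → C:6 H:5
Element totals:
  C: 11
  H: 10
  O: 1
  S: 1
Molecular formula: C11H10OS.
  M = 11(12.0) + 10(1.007825) + 15.994915 + 31.972071
    = 132.000000 + 10.078250 + 15.994915 + 31.972071 = 190.045236

190.0452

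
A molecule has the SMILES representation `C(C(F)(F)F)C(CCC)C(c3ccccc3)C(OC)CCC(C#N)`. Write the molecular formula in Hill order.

C19H26F3NO

Atom tally by fragment:
  F3CCH2 → C:2 H:2 F:3
  CH(CH2CH2CH3) → C:4 H:8
  CH(C6H5) → C:7 H:6
  CH(OCH3) → C:2 H:4 O:1
  CH2 → C:1 H:2
  CH2 → C:1 H:2
  CH2CN → C:2 H:2 N:1
Element totals:
  C: 19
  H: 26
  F: 3
  N: 1
  O: 1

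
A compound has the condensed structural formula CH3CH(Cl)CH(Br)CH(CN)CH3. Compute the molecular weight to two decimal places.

Atom tally by fragment:
  CH3 → C:1 H:3
  CH(Cl) → C:1 H:1 Cl:1
  CH(Br) → C:1 H:1 Br:1
  CH(CN) → C:2 H:1 N:1
  CH3 → C:1 H:3
Element totals:
  C: 6
  H: 9
  Br: 1
  Cl: 1
  N: 1
Molecular formula: C6H9BrClN.
  M = 6(12.011) + 9(1.008) + 79.904 + 35.45 + 14.007
    = 72.066 + 9.072 + 79.904 + 35.450 + 14.007 = 210.499

210.50 g/mol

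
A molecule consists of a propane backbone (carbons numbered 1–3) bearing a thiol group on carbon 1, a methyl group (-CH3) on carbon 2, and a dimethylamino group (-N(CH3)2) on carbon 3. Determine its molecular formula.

C6H15NS

Atom tally by fragment:
  HSCH2 → C:1 H:3 S:1
  CH(CH3) → C:2 H:4
  CH2N(CH3)2 → C:3 H:8 N:1
Element totals:
  C: 6
  H: 15
  N: 1
  S: 1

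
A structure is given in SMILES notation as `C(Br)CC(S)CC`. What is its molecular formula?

C5H11BrS

Atom tally by fragment:
  BrCH2 → C:1 H:2 Br:1
  CH2 → C:1 H:2
  CH(SH) → C:1 H:2 S:1
  CH2 → C:1 H:2
  CH3 → C:1 H:3
Element totals:
  C: 5
  H: 11
  Br: 1
  S: 1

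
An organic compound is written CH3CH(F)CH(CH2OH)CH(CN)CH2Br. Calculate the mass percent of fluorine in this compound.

8.48%

Atom tally by fragment:
  CH3 → C:1 H:3
  CH(F) → C:1 H:1 F:1
  CH(CH2OH) → C:2 H:4 O:1
  CH(CN) → C:2 H:1 N:1
  CH2Br → C:1 H:2 Br:1
Element totals:
  C: 7
  H: 11
  Br: 1
  F: 1
  N: 1
  O: 1
Molecular formula: C7H11BrFNO.
Molar mass = 224.073 g/mol.
Mass from F: 1 × 18.998 = 18.998 g/mol.
%F = 18.998 / 224.073 × 100 = 8.48%.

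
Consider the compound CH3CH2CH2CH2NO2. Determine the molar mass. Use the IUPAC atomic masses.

Atom tally by fragment:
  CH3 → C:1 H:3
  CH2 → C:1 H:2
  CH2 → C:1 H:2
  CH2NO2 → C:1 H:2 N:1 O:2
Element totals:
  C: 4
  H: 9
  N: 1
  O: 2
Molecular formula: C4H9NO2.
  M = 4(12.011) + 9(1.008) + 14.007 + 2(15.999)
    = 48.044 + 9.072 + 14.007 + 31.998 = 103.121

103.12 g/mol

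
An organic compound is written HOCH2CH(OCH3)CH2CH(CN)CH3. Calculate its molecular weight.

143.19 g/mol

Atom tally by fragment:
  HOCH2 → C:1 H:3 O:1
  CH(OCH3) → C:2 H:4 O:1
  CH2 → C:1 H:2
  CH(CN) → C:2 H:1 N:1
  CH3 → C:1 H:3
Element totals:
  C: 7
  H: 13
  N: 1
  O: 2
Molecular formula: C7H13NO2.
  M = 7(12.011) + 13(1.008) + 14.007 + 2(15.999)
    = 84.077 + 13.104 + 14.007 + 31.998 = 143.186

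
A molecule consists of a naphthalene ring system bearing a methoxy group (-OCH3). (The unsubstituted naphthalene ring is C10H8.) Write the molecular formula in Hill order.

Atom tally by fragment:
  naphthalene ring system core → C:10 H:8
  (− 1 ring H displaced by substituents)
  + OCH3 → C:1 H:3 O:1
Element totals:
  C: 11
  H: 10
  O: 1

C11H10O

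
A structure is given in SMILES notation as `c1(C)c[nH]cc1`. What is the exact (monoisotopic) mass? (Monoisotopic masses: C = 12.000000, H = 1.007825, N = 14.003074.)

81.0578

Atom tally by fragment:
  pyrrole ring core → C:4 H:5 N:1
  (− 1 ring H displaced by substituents)
  + CH3 → C:1 H:3
Element totals:
  C: 5
  H: 7
  N: 1
Molecular formula: C5H7N.
  M = 5(12.0) + 7(1.007825) + 14.003074
    = 60.000000 + 7.054775 + 14.003074 = 81.057849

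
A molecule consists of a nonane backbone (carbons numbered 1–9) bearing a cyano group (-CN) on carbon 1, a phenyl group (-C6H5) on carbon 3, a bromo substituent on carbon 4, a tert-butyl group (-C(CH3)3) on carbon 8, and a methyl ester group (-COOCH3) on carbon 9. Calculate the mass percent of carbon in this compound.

Atom tally by fragment:
  NCCH2 → C:2 H:2 N:1
  CH2 → C:1 H:2
  CH(C6H5) → C:7 H:6
  CH(Br) → C:1 H:1 Br:1
  CH2 → C:1 H:2
  CH2 → C:1 H:2
  CH2 → C:1 H:2
  CH(C(CH3)3) → C:5 H:10
  CH2COOCH3 → C:3 H:5 O:2
Element totals:
  C: 22
  H: 32
  Br: 1
  N: 1
  O: 2
Molecular formula: C22H32BrNO2.
Molar mass = 422.407 g/mol.
Mass from C: 22 × 12.011 = 264.242 g/mol.
%C = 264.242 / 422.407 × 100 = 62.56%.

62.56%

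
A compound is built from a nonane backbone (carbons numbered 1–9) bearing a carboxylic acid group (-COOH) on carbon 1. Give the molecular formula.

C10H20O2

Atom tally by fragment:
  HOOCCH2 → C:2 H:3 O:2
  CH2 → C:1 H:2
  CH2 → C:1 H:2
  CH2 → C:1 H:2
  CH2 → C:1 H:2
  CH2 → C:1 H:2
  CH2 → C:1 H:2
  CH2 → C:1 H:2
  CH3 → C:1 H:3
Element totals:
  C: 10
  H: 20
  O: 2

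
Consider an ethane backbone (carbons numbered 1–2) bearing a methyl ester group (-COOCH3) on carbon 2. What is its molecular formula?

C4H8O2

Atom tally by fragment:
  CH3 → C:1 H:3
  CH2COOCH3 → C:3 H:5 O:2
Element totals:
  C: 4
  H: 8
  O: 2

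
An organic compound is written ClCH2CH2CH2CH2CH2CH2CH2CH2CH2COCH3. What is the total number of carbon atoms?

Atom tally by fragment:
  ClCH2 → C:1 H:2 Cl:1
  CH2 → C:1 H:2
  CH2 → C:1 H:2
  CH2 → C:1 H:2
  CH2 → C:1 H:2
  CH2 → C:1 H:2
  CH2 → C:1 H:2
  CH2 → C:1 H:2
  CH2COCH3 → C:3 H:5 O:1
Element totals:
  C: 11
  H: 21
  Cl: 1
  O: 1

11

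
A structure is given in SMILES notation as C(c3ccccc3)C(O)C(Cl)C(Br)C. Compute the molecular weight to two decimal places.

Atom tally by fragment:
  C6H5CH2 → C:7 H:7
  CH(OH) → C:1 H:2 O:1
  CH(Cl) → C:1 H:1 Cl:1
  CH(Br) → C:1 H:1 Br:1
  CH3 → C:1 H:3
Element totals:
  C: 11
  H: 14
  Br: 1
  Cl: 1
  O: 1
Molecular formula: C11H14BrClO.
  M = 11(12.011) + 14(1.008) + 79.904 + 35.45 + 15.999
    = 132.121 + 14.112 + 79.904 + 35.450 + 15.999 = 277.586

277.59 g/mol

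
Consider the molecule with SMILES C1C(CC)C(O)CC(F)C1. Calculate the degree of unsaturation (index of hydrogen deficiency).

Atom tally by fragment:
  cyclohexane ring core → C:6 H:12
  (− 3 ring H displaced by substituents)
  + C2H5 → C:2 H:5
  + OH → O:1 H:1
  + F → F:1
Element totals:
  C: 8
  H: 15
  F: 1
  O: 1
Molecular formula: C8H15FO.
DoU = (2C + 2 + N − H − X) / 2 = (2·8 + 2 + 0 − 15 − 1) / 2 = 1.

1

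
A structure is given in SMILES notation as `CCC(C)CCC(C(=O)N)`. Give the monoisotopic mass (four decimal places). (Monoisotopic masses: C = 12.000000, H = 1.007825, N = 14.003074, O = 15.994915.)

Atom tally by fragment:
  CH3 → C:1 H:3
  CH2 → C:1 H:2
  CH(CH3) → C:2 H:4
  CH2 → C:1 H:2
  CH2 → C:1 H:2
  CH2CONH2 → C:2 H:4 O:1 N:1
Element totals:
  C: 8
  H: 17
  N: 1
  O: 1
Molecular formula: C8H17NO.
  M = 8(12.0) + 17(1.007825) + 14.003074 + 15.994915
    = 96.000000 + 17.133025 + 14.003074 + 15.994915 = 143.131014

143.1310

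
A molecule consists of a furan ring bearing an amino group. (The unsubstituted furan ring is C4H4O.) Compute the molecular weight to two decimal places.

Atom tally by fragment:
  furan ring core → C:4 H:4 O:1
  (− 1 ring H displaced by substituents)
  + NH2 → N:1 H:2
Element totals:
  C: 4
  H: 5
  N: 1
  O: 1
Molecular formula: C4H5NO.
  M = 4(12.011) + 5(1.008) + 14.007 + 15.999
    = 48.044 + 5.040 + 14.007 + 15.999 = 83.090

83.09 g/mol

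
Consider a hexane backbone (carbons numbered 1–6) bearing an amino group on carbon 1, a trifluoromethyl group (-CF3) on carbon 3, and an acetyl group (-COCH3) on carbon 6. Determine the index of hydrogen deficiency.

1

Atom tally by fragment:
  H2NCH2 → C:1 H:4 N:1
  CH2 → C:1 H:2
  CH(CF3) → C:2 H:1 F:3
  CH2 → C:1 H:2
  CH2 → C:1 H:2
  CH2COCH3 → C:3 H:5 O:1
Element totals:
  C: 9
  H: 16
  F: 3
  N: 1
  O: 1
Molecular formula: C9H16F3NO.
DoU = (2C + 2 + N − H − X) / 2 = (2·9 + 2 + 1 − 16 − 3) / 2 = 1.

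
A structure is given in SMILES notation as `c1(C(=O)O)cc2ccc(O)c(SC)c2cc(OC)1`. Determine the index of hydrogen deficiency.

8

Atom tally by fragment:
  naphthalene ring system core → C:10 H:8
  (− 4 ring H displaced by substituents)
  + COOH → C:1 H:1 O:2
  + OH → O:1 H:1
  + SCH3 → C:1 H:3 S:1
  + OCH3 → C:1 H:3 O:1
Element totals:
  C: 13
  H: 12
  O: 4
  S: 1
Molecular formula: C13H12O4S.
DoU = (2C + 2 + N − H − X) / 2 = (2·13 + 2 + 0 − 12 − 0) / 2 = 8.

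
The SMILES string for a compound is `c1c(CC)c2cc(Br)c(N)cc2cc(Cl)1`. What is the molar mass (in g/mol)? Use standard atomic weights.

284.58 g/mol

Atom tally by fragment:
  naphthalene ring system core → C:10 H:8
  (− 4 ring H displaced by substituents)
  + C2H5 → C:2 H:5
  + Br → Br:1
  + NH2 → N:1 H:2
  + Cl → Cl:1
Element totals:
  C: 12
  H: 11
  Br: 1
  Cl: 1
  N: 1
Molecular formula: C12H11BrClN.
  M = 12(12.011) + 11(1.008) + 79.904 + 35.45 + 14.007
    = 144.132 + 11.088 + 79.904 + 35.450 + 14.007 = 284.581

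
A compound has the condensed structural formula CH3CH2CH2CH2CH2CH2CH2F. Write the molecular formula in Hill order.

C7H15F

Atom tally by fragment:
  CH3 → C:1 H:3
  CH2 → C:1 H:2
  CH2 → C:1 H:2
  CH2 → C:1 H:2
  CH2 → C:1 H:2
  CH2 → C:1 H:2
  CH2F → C:1 H:2 F:1
Element totals:
  C: 7
  H: 15
  F: 1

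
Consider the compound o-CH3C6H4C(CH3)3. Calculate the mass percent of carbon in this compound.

Element totals:
  C: 11
  H: 16
Molecular formula: C11H16.
Molar mass = 148.249 g/mol.
Mass from C: 11 × 12.011 = 132.121 g/mol.
%C = 132.121 / 148.249 × 100 = 89.12%.

89.12%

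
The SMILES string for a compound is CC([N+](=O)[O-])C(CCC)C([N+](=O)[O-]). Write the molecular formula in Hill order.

C7H14N2O4

Atom tally by fragment:
  CH3 → C:1 H:3
  CH(NO2) → C:1 H:1 N:1 O:2
  CH(CH2CH2CH3) → C:4 H:8
  CH2NO2 → C:1 H:2 N:1 O:2
Element totals:
  C: 7
  H: 14
  N: 2
  O: 4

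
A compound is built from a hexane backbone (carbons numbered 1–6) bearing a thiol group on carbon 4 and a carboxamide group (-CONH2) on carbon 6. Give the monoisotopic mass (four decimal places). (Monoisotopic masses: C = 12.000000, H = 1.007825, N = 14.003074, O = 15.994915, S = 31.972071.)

Atom tally by fragment:
  CH3 → C:1 H:3
  CH2 → C:1 H:2
  CH2 → C:1 H:2
  CH(SH) → C:1 H:2 S:1
  CH2 → C:1 H:2
  CH2CONH2 → C:2 H:4 O:1 N:1
Element totals:
  C: 7
  H: 15
  N: 1
  O: 1
  S: 1
Molecular formula: C7H15NOS.
  M = 7(12.0) + 15(1.007825) + 14.003074 + 15.994915 + 31.972071
    = 84.000000 + 15.117375 + 14.003074 + 15.994915 + 31.972071 = 161.087435

161.0874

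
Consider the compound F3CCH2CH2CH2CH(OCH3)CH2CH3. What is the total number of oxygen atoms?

Element totals:
  C: 8
  H: 15
  F: 3
  O: 1

1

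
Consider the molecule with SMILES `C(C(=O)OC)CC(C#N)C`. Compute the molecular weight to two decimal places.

Atom tally by fragment:
  CH3OOCCH2 → C:3 H:5 O:2
  CH2 → C:1 H:2
  CH(CN) → C:2 H:1 N:1
  CH3 → C:1 H:3
Element totals:
  C: 7
  H: 11
  N: 1
  O: 2
Molecular formula: C7H11NO2.
  M = 7(12.011) + 11(1.008) + 14.007 + 2(15.999)
    = 84.077 + 11.088 + 14.007 + 31.998 = 141.170

141.17 g/mol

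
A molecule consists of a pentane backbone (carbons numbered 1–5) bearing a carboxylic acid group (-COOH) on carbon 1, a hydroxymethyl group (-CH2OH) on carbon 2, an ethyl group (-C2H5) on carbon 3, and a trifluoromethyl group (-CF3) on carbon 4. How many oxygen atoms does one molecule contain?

3

Atom tally by fragment:
  HOOCCH2 → C:2 H:3 O:2
  CH(CH2OH) → C:2 H:4 O:1
  CH(C2H5) → C:3 H:6
  CH(CF3) → C:2 H:1 F:3
  CH3 → C:1 H:3
Element totals:
  C: 10
  H: 17
  F: 3
  O: 3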